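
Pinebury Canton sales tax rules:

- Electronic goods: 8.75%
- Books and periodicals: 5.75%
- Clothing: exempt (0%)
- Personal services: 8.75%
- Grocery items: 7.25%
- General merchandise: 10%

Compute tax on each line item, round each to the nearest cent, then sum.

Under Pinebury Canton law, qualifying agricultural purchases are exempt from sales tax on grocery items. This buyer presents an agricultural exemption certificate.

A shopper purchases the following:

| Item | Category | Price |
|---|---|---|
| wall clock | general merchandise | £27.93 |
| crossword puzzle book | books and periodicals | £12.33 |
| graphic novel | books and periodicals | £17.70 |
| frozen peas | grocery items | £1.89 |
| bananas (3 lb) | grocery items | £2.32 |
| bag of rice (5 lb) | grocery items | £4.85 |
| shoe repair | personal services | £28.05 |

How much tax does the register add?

£6.97

Wall clock £27.93: general merchandise → 10% → £2.79
Crossword puzzle book £12.33: books and periodicals → 5.75% → £0.71
Graphic novel £17.70: books and periodicals → 5.75% → £1.02
Frozen peas £1.89: grocery items, buyer-exempt → 0% → £0.00
Bananas (3 lb) £2.32: grocery items, buyer-exempt → 0% → £0.00
Bag of rice (5 lb) £4.85: grocery items, buyer-exempt → 0% → £0.00
Shoe repair £28.05: personal services → 8.75% → £2.45
Total tax = £2.79 + £0.71 + £1.02 + £2.45 = £6.97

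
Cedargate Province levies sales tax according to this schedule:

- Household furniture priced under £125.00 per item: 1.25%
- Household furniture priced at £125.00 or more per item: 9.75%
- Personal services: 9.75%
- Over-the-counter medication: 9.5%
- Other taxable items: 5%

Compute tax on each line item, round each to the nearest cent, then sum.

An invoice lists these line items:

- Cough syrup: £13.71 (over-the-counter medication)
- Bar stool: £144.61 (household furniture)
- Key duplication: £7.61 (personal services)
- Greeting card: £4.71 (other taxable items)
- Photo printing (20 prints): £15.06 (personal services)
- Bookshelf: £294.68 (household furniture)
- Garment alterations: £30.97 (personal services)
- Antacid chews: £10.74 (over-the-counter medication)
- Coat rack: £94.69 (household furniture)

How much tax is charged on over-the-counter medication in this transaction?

Cough syrup £13.71: over-the-counter medication → 9.5% → £1.30
Antacid chews £10.74: over-the-counter medication → 9.5% → £1.02
Tax on over-the-counter medication = £1.30 + £1.02 = £2.32

£2.32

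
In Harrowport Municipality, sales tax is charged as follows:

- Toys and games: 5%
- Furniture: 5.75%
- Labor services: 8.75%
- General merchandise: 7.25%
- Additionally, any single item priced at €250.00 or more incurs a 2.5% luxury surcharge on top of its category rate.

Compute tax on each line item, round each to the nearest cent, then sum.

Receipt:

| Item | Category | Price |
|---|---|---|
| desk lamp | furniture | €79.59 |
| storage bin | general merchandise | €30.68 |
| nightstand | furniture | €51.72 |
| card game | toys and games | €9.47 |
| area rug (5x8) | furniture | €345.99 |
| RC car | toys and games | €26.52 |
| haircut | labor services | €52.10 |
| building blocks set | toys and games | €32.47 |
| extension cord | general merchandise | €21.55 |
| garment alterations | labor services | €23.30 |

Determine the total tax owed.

€49.89

Desk lamp €79.59: furniture → 5.75% → €4.58
Storage bin €30.68: general merchandise → 7.25% → €2.22
Nightstand €51.72: furniture → 5.75% → €2.97
Card game €9.47: toys and games → 5% → €0.47
Area rug (5x8) €345.99: furniture → 5.75% + 2.5% surcharge = 8.25% → €28.54
RC car €26.52: toys and games → 5% → €1.33
Haircut €52.10: labor services → 8.75% → €4.56
Building blocks set €32.47: toys and games → 5% → €1.62
Extension cord €21.55: general merchandise → 7.25% → €1.56
Garment alterations €23.30: labor services → 8.75% → €2.04
Total tax = €4.58 + €2.22 + €2.97 + €0.47 + €28.54 + €1.33 + €4.56 + €1.62 + €1.56 + €2.04 = €49.89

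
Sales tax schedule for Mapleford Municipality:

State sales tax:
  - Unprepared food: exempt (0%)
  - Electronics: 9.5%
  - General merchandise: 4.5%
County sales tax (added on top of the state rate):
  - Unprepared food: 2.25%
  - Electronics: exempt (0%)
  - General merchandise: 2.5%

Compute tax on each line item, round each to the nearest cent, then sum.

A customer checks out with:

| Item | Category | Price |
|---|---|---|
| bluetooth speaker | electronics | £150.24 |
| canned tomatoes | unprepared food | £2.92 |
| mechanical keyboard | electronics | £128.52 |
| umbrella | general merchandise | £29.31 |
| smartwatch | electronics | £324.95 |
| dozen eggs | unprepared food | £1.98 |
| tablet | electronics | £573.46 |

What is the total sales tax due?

£113.99

Bluetooth speaker £150.24: electronics → 9.5% + 0% county = 9.5% → £14.27
Canned tomatoes £2.92: unprepared food → 0% + 2.25% county = 2.25% → £0.07
Mechanical keyboard £128.52: electronics → 9.5% + 0% county = 9.5% → £12.21
Umbrella £29.31: general merchandise → 4.5% + 2.5% county = 7% → £2.05
Smartwatch £324.95: electronics → 9.5% + 0% county = 9.5% → £30.87
Dozen eggs £1.98: unprepared food → 0% + 2.25% county = 2.25% → £0.04
Tablet £573.46: electronics → 9.5% + 0% county = 9.5% → £54.48
Total tax = £14.27 + £0.07 + £12.21 + £2.05 + £30.87 + £0.04 + £54.48 = £113.99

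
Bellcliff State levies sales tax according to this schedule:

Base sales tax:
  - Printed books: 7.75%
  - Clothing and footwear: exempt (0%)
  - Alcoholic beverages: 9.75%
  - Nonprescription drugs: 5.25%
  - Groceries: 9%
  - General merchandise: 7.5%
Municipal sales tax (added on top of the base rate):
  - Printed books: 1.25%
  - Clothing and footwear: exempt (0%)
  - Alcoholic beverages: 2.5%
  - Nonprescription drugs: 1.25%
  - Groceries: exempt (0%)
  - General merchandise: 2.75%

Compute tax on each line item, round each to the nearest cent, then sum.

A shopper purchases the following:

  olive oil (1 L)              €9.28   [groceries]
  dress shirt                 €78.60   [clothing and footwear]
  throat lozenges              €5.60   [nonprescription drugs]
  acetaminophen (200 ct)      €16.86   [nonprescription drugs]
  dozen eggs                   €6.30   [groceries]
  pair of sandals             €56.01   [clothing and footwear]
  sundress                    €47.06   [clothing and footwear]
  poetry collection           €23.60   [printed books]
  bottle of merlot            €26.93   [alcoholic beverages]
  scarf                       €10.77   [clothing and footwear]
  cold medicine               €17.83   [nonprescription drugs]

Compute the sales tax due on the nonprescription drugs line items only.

Throat lozenges €5.60: nonprescription drugs → 5.25% + 1.25% municipal = 6.5% → €0.36
Acetaminophen (200 ct) €16.86: nonprescription drugs → 5.25% + 1.25% municipal = 6.5% → €1.10
Cold medicine €17.83: nonprescription drugs → 5.25% + 1.25% municipal = 6.5% → €1.16
Tax on nonprescription drugs = €0.36 + €1.10 + €1.16 = €2.62

€2.62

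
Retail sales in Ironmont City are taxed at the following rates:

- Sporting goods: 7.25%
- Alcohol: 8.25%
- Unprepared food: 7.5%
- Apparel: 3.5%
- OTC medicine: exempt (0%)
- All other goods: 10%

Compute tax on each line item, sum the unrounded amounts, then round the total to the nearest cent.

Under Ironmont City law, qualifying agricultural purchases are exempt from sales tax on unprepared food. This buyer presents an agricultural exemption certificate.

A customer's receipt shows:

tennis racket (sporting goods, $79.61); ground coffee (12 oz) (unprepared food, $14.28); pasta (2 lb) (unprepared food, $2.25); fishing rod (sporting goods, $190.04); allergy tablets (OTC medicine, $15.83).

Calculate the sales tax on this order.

$19.55

Tennis racket $79.61: sporting goods → 7.25% → $5.771725
Ground coffee (12 oz) $14.28: unprepared food, buyer-exempt → 0% → $0.00
Pasta (2 lb) $2.25: unprepared food, buyer-exempt → 0% → $0.00
Fishing rod $190.04: sporting goods → 7.25% → $13.7779
Allergy tablets $15.83: OTC medicine → 0% → $0.00
Unrounded tax sum = $19.549625 → $19.55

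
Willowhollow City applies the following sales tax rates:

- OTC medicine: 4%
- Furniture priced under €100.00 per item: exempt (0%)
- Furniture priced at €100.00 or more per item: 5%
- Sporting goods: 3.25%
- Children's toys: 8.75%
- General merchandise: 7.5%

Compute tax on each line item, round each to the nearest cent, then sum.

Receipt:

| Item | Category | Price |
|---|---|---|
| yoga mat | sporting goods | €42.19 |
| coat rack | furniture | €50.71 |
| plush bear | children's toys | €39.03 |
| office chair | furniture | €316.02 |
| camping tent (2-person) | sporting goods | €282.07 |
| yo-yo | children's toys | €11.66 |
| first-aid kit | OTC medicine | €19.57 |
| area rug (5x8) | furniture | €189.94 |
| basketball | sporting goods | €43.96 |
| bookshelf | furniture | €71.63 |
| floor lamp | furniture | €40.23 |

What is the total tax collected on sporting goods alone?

Yoga mat €42.19: sporting goods → 3.25% → €1.37
Camping tent (2-person) €282.07: sporting goods → 3.25% → €9.17
Basketball €43.96: sporting goods → 3.25% → €1.43
Tax on sporting goods = €1.37 + €9.17 + €1.43 = €11.97

€11.97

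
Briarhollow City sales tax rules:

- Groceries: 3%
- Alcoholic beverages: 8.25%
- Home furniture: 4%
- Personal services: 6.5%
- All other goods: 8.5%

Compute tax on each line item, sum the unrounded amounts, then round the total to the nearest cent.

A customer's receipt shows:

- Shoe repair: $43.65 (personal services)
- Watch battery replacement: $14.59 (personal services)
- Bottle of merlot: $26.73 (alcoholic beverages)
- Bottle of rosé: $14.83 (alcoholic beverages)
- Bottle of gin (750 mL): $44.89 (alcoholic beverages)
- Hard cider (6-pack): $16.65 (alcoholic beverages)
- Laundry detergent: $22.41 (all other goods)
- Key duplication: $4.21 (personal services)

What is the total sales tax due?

Shoe repair $43.65: personal services → 6.5% → $2.83725
Watch battery replacement $14.59: personal services → 6.5% → $0.94835
Bottle of merlot $26.73: alcoholic beverages → 8.25% → $2.205225
Bottle of rosé $14.83: alcoholic beverages → 8.25% → $1.223475
Bottle of gin (750 mL) $44.89: alcoholic beverages → 8.25% → $3.703425
Hard cider (6-pack) $16.65: alcoholic beverages → 8.25% → $1.373625
Laundry detergent $22.41: all other goods → 8.5% → $1.90485
Key duplication $4.21: personal services → 6.5% → $0.27365
Unrounded tax sum = $14.46985 → $14.47

$14.47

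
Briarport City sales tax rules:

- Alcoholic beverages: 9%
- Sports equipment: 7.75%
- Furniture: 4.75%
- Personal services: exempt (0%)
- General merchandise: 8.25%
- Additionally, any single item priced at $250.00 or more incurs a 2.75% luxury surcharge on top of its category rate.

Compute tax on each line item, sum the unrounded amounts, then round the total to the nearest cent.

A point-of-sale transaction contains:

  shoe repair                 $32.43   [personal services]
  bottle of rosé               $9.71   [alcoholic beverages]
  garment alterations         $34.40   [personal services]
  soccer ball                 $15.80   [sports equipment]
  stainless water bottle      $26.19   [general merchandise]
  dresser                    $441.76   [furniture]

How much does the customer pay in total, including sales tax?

$597.68

Shoe repair $32.43: personal services → 0% → $0.00
Bottle of rosé $9.71: alcoholic beverages → 9% → $0.8739
Garment alterations $34.40: personal services → 0% → $0.00
Soccer ball $15.80: sports equipment → 7.75% → $1.2245
Stainless water bottle $26.19: general merchandise → 8.25% → $2.160675
Dresser $441.76: furniture → 4.75% + 2.75% surcharge = 7.5% → $33.132
Subtotal = $560.29; unrounded tax = $37.391075 → $37.39; total due = $597.68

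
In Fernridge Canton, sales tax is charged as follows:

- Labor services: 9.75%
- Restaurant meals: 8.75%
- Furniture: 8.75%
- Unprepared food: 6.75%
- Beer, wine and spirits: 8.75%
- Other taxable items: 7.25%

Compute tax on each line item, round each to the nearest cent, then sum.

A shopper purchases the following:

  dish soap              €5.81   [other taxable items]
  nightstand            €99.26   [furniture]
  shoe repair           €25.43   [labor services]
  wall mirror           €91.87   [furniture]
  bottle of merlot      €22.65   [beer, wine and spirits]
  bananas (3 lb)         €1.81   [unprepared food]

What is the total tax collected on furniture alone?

Nightstand €99.26: furniture → 8.75% → €8.69
Wall mirror €91.87: furniture → 8.75% → €8.04
Tax on furniture = €8.69 + €8.04 = €16.73

€16.73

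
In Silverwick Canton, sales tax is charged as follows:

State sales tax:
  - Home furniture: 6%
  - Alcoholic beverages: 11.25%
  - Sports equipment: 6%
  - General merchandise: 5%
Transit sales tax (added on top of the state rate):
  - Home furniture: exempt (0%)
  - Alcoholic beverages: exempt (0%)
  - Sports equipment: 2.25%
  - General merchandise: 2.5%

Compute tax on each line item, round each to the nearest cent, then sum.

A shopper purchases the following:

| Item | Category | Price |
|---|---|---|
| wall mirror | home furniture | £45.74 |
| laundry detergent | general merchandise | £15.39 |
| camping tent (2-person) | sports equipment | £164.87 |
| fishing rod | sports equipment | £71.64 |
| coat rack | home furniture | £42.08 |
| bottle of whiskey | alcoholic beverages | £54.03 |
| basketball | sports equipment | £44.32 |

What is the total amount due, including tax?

Wall mirror £45.74: home furniture → 6% + 0% transit = 6% → £2.74
Laundry detergent £15.39: general merchandise → 5% + 2.5% transit = 7.5% → £1.15
Camping tent (2-person) £164.87: sports equipment → 6% + 2.25% transit = 8.25% → £13.60
Fishing rod £71.64: sports equipment → 6% + 2.25% transit = 8.25% → £5.91
Coat rack £42.08: home furniture → 6% + 0% transit = 6% → £2.52
Bottle of whiskey £54.03: alcoholic beverages → 11.25% + 0% transit = 11.25% → £6.08
Basketball £44.32: sports equipment → 6% + 2.25% transit = 8.25% → £3.66
Subtotal = £438.07; tax = £35.66; total due = £473.73

£473.73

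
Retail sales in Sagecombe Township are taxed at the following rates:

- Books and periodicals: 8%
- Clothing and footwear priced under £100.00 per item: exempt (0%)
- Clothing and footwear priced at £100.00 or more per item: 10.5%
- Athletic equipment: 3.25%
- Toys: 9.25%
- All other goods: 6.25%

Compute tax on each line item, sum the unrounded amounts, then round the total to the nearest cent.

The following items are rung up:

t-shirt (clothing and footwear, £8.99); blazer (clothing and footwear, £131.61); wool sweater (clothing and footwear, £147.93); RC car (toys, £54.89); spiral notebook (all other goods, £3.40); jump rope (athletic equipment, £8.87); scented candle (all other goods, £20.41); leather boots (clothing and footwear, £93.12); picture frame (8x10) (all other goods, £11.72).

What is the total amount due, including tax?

£517.88

T-shirt £8.99: clothing and footwear, under £100.00 → 0% → £0.00
Blazer £131.61: clothing and footwear, £100.00 or more → 10.5% → £13.81905
Wool sweater £147.93: clothing and footwear, £100.00 or more → 10.5% → £15.53265
RC car £54.89: toys → 9.25% → £5.077325
Spiral notebook £3.40: all other goods → 6.25% → £0.2125
Jump rope £8.87: athletic equipment → 3.25% → £0.288275
Scented candle £20.41: all other goods → 6.25% → £1.275625
Leather boots £93.12: clothing and footwear, under £100.00 → 0% → £0.00
Picture frame (8x10) £11.72: all other goods → 6.25% → £0.7325
Subtotal = £480.94; unrounded tax = £36.937925 → £36.94; total due = £517.88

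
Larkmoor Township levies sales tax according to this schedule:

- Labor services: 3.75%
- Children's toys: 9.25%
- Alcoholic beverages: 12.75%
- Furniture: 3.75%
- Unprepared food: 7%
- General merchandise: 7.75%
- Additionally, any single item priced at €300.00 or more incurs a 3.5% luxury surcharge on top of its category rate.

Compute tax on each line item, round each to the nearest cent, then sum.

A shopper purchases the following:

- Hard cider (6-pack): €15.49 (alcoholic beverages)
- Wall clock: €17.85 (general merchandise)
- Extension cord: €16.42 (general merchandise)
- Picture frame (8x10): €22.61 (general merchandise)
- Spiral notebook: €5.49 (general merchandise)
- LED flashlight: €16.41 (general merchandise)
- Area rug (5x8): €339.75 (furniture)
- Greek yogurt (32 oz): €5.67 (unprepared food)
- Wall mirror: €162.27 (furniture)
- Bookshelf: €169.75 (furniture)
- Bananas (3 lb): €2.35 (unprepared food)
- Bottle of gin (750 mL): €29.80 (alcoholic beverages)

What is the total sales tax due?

Hard cider (6-pack) €15.49: alcoholic beverages → 12.75% → €1.97
Wall clock €17.85: general merchandise → 7.75% → €1.38
Extension cord €16.42: general merchandise → 7.75% → €1.27
Picture frame (8x10) €22.61: general merchandise → 7.75% → €1.75
Spiral notebook €5.49: general merchandise → 7.75% → €0.43
LED flashlight €16.41: general merchandise → 7.75% → €1.27
Area rug (5x8) €339.75: furniture → 3.75% + 3.5% surcharge = 7.25% → €24.63
Greek yogurt (32 oz) €5.67: unprepared food → 7% → €0.40
Wall mirror €162.27: furniture → 3.75% → €6.09
Bookshelf €169.75: furniture → 3.75% → €6.37
Bananas (3 lb) €2.35: unprepared food → 7% → €0.16
Bottle of gin (750 mL) €29.80: alcoholic beverages → 12.75% → €3.80
Total tax = €1.97 + €1.38 + €1.27 + €1.75 + €0.43 + €1.27 + €24.63 + €0.40 + €6.09 + €6.37 + €0.16 + €3.80 = €49.52

€49.52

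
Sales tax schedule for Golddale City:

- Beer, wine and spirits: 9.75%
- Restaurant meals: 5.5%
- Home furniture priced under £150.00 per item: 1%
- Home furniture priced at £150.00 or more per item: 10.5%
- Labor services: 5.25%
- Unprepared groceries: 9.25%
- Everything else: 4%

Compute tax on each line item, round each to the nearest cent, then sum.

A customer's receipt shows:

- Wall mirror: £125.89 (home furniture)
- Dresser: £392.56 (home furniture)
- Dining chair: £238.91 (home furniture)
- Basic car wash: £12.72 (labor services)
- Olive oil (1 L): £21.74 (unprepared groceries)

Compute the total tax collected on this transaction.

£70.25

Wall mirror £125.89: home furniture, under £150.00 → 1% → £1.26
Dresser £392.56: home furniture, £150.00 or more → 10.5% → £41.22
Dining chair £238.91: home furniture, £150.00 or more → 10.5% → £25.09
Basic car wash £12.72: labor services → 5.25% → £0.67
Olive oil (1 L) £21.74: unprepared groceries → 9.25% → £2.01
Total tax = £1.26 + £41.22 + £25.09 + £0.67 + £2.01 = £70.25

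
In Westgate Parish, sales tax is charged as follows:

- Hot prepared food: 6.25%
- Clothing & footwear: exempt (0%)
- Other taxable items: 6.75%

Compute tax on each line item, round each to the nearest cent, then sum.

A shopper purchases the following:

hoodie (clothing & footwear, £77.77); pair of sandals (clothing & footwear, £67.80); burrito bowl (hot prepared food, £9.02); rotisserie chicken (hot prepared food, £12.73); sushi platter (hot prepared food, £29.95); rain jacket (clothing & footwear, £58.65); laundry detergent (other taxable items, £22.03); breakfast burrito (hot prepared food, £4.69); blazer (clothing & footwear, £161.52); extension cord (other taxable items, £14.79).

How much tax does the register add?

£6.01

Hoodie £77.77: clothing & footwear → 0% → £0.00
Pair of sandals £67.80: clothing & footwear → 0% → £0.00
Burrito bowl £9.02: hot prepared food → 6.25% → £0.56
Rotisserie chicken £12.73: hot prepared food → 6.25% → £0.80
Sushi platter £29.95: hot prepared food → 6.25% → £1.87
Rain jacket £58.65: clothing & footwear → 0% → £0.00
Laundry detergent £22.03: other taxable items → 6.75% → £1.49
Breakfast burrito £4.69: hot prepared food → 6.25% → £0.29
Blazer £161.52: clothing & footwear → 0% → £0.00
Extension cord £14.79: other taxable items → 6.75% → £1.00
Total tax = £0.56 + £0.80 + £1.87 + £1.49 + £0.29 + £1.00 = £6.01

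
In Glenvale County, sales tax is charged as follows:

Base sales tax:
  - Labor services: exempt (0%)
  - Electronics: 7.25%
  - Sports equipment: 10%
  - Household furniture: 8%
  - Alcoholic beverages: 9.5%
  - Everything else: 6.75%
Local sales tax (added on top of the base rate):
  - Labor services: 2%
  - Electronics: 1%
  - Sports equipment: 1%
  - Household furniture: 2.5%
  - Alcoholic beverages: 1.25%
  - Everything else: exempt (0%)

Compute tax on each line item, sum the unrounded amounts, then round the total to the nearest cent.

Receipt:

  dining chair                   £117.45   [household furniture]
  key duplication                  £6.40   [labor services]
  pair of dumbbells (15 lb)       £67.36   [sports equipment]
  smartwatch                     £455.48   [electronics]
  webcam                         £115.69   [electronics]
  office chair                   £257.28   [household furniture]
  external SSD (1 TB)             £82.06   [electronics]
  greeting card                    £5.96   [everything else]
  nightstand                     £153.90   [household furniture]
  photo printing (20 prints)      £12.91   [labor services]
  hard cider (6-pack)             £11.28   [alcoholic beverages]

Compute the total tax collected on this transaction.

£118.81

Dining chair £117.45: household furniture → 8% + 2.5% local = 10.5% → £12.33225
Key duplication £6.40: labor services → 0% + 2% local = 2% → £0.128
Pair of dumbbells (15 lb) £67.36: sports equipment → 10% + 1% local = 11% → £7.4096
Smartwatch £455.48: electronics → 7.25% + 1% local = 8.25% → £37.5771
Webcam £115.69: electronics → 7.25% + 1% local = 8.25% → £9.544425
Office chair £257.28: household furniture → 8% + 2.5% local = 10.5% → £27.0144
External SSD (1 TB) £82.06: electronics → 7.25% + 1% local = 8.25% → £6.76995
Greeting card £5.96: everything else → 6.75% + 0% local = 6.75% → £0.4023
Nightstand £153.90: household furniture → 8% + 2.5% local = 10.5% → £16.1595
Photo printing (20 prints) £12.91: labor services → 0% + 2% local = 2% → £0.2582
Hard cider (6-pack) £11.28: alcoholic beverages → 9.5% + 1.25% local = 10.75% → £1.2126
Unrounded tax sum = £118.808325 → £118.81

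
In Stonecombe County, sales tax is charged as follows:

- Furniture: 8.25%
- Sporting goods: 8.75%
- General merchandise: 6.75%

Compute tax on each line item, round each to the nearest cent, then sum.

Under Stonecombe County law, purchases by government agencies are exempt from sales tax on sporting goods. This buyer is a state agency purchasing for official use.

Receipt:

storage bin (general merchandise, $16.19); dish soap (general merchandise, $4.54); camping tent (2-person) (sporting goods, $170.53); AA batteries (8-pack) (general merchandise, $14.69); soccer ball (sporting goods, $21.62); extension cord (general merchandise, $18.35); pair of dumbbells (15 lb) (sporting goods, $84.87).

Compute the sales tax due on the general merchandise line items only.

$3.63

Storage bin $16.19: general merchandise → 6.75% → $1.09
Dish soap $4.54: general merchandise → 6.75% → $0.31
AA batteries (8-pack) $14.69: general merchandise → 6.75% → $0.99
Extension cord $18.35: general merchandise → 6.75% → $1.24
Tax on general merchandise = $1.09 + $0.31 + $0.99 + $1.24 = $3.63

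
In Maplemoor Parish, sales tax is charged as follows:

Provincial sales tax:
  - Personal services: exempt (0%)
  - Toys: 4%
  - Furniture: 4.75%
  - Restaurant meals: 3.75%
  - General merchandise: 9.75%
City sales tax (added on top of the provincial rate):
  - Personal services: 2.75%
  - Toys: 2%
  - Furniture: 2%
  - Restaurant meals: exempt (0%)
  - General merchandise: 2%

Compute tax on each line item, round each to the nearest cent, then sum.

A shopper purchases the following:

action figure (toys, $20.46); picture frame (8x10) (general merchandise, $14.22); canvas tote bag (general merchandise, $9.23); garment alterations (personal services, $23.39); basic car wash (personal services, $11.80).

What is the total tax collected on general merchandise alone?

$2.75

Picture frame (8x10) $14.22: general merchandise → 9.75% + 2% city = 11.75% → $1.67
Canvas tote bag $9.23: general merchandise → 9.75% + 2% city = 11.75% → $1.08
Tax on general merchandise = $1.67 + $1.08 = $2.75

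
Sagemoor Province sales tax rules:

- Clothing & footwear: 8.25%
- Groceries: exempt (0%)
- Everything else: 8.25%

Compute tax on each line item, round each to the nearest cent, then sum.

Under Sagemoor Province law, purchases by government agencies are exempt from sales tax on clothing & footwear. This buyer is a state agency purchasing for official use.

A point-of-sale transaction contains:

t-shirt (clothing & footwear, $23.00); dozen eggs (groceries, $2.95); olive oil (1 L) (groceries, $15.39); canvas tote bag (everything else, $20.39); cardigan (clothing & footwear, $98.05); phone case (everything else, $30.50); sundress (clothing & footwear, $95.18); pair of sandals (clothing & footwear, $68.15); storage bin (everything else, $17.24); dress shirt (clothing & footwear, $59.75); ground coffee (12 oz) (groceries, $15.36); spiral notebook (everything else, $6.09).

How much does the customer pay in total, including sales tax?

T-shirt $23.00: clothing & footwear, buyer-exempt → 0% → $0.00
Dozen eggs $2.95: groceries → 0% → $0.00
Olive oil (1 L) $15.39: groceries → 0% → $0.00
Canvas tote bag $20.39: everything else → 8.25% → $1.68
Cardigan $98.05: clothing & footwear, buyer-exempt → 0% → $0.00
Phone case $30.50: everything else → 8.25% → $2.52
Sundress $95.18: clothing & footwear, buyer-exempt → 0% → $0.00
Pair of sandals $68.15: clothing & footwear, buyer-exempt → 0% → $0.00
Storage bin $17.24: everything else → 8.25% → $1.42
Dress shirt $59.75: clothing & footwear, buyer-exempt → 0% → $0.00
Ground coffee (12 oz) $15.36: groceries → 0% → $0.00
Spiral notebook $6.09: everything else → 8.25% → $0.50
Subtotal = $452.05; tax = $6.12; total due = $458.17

$458.17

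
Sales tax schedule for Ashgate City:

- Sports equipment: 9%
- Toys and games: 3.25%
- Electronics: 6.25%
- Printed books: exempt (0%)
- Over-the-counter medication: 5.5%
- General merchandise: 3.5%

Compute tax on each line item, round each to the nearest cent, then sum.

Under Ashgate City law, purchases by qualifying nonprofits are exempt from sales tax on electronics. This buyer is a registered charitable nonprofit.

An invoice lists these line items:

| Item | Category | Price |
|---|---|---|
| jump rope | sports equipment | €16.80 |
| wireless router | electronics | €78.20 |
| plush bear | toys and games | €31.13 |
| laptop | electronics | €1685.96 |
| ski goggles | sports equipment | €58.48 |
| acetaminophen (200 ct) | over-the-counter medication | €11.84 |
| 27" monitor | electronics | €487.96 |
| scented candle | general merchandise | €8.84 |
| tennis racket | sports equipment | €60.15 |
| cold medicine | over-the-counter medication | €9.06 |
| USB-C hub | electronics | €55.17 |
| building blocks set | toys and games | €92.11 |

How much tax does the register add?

Jump rope €16.80: sports equipment → 9% → €1.51
Wireless router €78.20: electronics, buyer-exempt → 0% → €0.00
Plush bear €31.13: toys and games → 3.25% → €1.01
Laptop €1685.96: electronics, buyer-exempt → 0% → €0.00
Ski goggles €58.48: sports equipment → 9% → €5.26
Acetaminophen (200 ct) €11.84: over-the-counter medication → 5.5% → €0.65
27" monitor €487.96: electronics, buyer-exempt → 0% → €0.00
Scented candle €8.84: general merchandise → 3.5% → €0.31
Tennis racket €60.15: sports equipment → 9% → €5.41
Cold medicine €9.06: over-the-counter medication → 5.5% → €0.50
USB-C hub €55.17: electronics, buyer-exempt → 0% → €0.00
Building blocks set €92.11: toys and games → 3.25% → €2.99
Total tax = €1.51 + €1.01 + €5.26 + €0.65 + €0.31 + €5.41 + €0.50 + €2.99 = €17.64

€17.64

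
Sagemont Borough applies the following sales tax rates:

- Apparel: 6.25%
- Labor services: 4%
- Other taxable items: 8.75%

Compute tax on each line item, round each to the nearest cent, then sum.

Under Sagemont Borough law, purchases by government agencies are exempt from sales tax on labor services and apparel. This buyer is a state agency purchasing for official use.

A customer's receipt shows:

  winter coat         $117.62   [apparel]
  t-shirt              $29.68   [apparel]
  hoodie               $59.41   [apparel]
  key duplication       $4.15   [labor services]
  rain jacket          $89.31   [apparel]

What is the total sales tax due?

Winter coat $117.62: apparel, buyer-exempt → 0% → $0.00
T-shirt $29.68: apparel, buyer-exempt → 0% → $0.00
Hoodie $59.41: apparel, buyer-exempt → 0% → $0.00
Key duplication $4.15: labor services, buyer-exempt → 0% → $0.00
Rain jacket $89.31: apparel, buyer-exempt → 0% → $0.00
Total tax = $0.00

$0.00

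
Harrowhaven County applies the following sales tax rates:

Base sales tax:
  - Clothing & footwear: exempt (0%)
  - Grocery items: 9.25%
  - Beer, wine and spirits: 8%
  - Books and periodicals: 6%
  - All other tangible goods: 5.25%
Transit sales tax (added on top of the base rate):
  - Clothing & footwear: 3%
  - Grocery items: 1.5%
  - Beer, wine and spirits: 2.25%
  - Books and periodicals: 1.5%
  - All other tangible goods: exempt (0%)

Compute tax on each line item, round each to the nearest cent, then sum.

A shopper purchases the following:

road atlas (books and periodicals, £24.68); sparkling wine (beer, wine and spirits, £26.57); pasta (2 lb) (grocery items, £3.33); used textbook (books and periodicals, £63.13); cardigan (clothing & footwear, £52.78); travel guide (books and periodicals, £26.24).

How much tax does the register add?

£13.21

Road atlas £24.68: books and periodicals → 6% + 1.5% transit = 7.5% → £1.85
Sparkling wine £26.57: beer, wine and spirits → 8% + 2.25% transit = 10.25% → £2.72
Pasta (2 lb) £3.33: grocery items → 9.25% + 1.5% transit = 10.75% → £0.36
Used textbook £63.13: books and periodicals → 6% + 1.5% transit = 7.5% → £4.73
Cardigan £52.78: clothing & footwear → 0% + 3% transit = 3% → £1.58
Travel guide £26.24: books and periodicals → 6% + 1.5% transit = 7.5% → £1.97
Total tax = £1.85 + £2.72 + £0.36 + £4.73 + £1.58 + £1.97 = £13.21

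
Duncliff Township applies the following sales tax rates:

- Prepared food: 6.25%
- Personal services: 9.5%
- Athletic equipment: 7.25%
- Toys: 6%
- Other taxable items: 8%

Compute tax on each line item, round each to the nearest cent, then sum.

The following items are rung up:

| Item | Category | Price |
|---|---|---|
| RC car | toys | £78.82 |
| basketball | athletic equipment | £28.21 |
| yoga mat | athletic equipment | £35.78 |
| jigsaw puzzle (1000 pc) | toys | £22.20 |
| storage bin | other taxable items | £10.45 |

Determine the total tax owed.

£11.54

RC car £78.82: toys → 6% → £4.73
Basketball £28.21: athletic equipment → 7.25% → £2.05
Yoga mat £35.78: athletic equipment → 7.25% → £2.59
Jigsaw puzzle (1000 pc) £22.20: toys → 6% → £1.33
Storage bin £10.45: other taxable items → 8% → £0.84
Total tax = £4.73 + £2.05 + £2.59 + £1.33 + £0.84 = £11.54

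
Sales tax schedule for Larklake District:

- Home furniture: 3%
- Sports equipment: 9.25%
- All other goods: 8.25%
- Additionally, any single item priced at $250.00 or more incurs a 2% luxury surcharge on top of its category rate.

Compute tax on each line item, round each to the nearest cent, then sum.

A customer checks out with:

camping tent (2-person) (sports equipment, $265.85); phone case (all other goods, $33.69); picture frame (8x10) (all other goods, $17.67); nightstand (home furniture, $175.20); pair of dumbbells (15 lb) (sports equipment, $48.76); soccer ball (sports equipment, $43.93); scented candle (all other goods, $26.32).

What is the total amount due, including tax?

Camping tent (2-person) $265.85: sports equipment → 9.25% + 2% surcharge = 11.25% → $29.91
Phone case $33.69: all other goods → 8.25% → $2.78
Picture frame (8x10) $17.67: all other goods → 8.25% → $1.46
Nightstand $175.20: home furniture → 3% → $5.26
Pair of dumbbells (15 lb) $48.76: sports equipment → 9.25% → $4.51
Soccer ball $43.93: sports equipment → 9.25% → $4.06
Scented candle $26.32: all other goods → 8.25% → $2.17
Subtotal = $611.42; tax = $50.15; total due = $661.57

$661.57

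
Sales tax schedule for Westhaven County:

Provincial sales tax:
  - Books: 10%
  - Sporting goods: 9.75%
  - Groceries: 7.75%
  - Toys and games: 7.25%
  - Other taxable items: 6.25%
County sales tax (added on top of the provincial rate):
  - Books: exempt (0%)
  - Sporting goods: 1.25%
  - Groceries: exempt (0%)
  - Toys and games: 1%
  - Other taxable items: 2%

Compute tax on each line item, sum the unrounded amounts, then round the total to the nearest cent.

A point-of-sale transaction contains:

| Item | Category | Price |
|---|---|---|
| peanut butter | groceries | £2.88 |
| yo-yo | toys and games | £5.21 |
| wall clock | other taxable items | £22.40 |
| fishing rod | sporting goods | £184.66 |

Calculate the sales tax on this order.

£22.81

Peanut butter £2.88: groceries → 7.75% + 0% county = 7.75% → £0.2232
Yo-yo £5.21: toys and games → 7.25% + 1% county = 8.25% → £0.429825
Wall clock £22.40: other taxable items → 6.25% + 2% county = 8.25% → £1.848
Fishing rod £184.66: sporting goods → 9.75% + 1.25% county = 11% → £20.3126
Unrounded tax sum = £22.813625 → £22.81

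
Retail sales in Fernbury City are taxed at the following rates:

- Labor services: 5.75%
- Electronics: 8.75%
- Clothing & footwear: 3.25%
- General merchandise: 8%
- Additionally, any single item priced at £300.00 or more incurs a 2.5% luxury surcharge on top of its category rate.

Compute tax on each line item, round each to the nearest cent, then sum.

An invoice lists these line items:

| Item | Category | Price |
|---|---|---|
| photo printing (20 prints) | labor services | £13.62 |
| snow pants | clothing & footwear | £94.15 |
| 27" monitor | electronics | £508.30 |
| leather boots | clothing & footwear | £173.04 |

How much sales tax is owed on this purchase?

Photo printing (20 prints) £13.62: labor services → 5.75% → £0.78
Snow pants £94.15: clothing & footwear → 3.25% → £3.06
27" monitor £508.30: electronics → 8.75% + 2.5% surcharge = 11.25% → £57.18
Leather boots £173.04: clothing & footwear → 3.25% → £5.62
Total tax = £0.78 + £3.06 + £57.18 + £5.62 = £66.64

£66.64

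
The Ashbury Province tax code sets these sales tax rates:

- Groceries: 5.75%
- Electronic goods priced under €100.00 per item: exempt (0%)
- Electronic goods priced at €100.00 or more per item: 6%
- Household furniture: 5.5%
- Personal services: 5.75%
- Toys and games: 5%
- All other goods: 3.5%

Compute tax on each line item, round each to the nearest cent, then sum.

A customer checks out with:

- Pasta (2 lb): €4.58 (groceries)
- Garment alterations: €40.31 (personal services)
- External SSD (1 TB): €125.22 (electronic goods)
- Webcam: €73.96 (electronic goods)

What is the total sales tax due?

€10.09

Pasta (2 lb) €4.58: groceries → 5.75% → €0.26
Garment alterations €40.31: personal services → 5.75% → €2.32
External SSD (1 TB) €125.22: electronic goods, €100.00 or more → 6% → €7.51
Webcam €73.96: electronic goods, under €100.00 → 0% → €0.00
Total tax = €0.26 + €2.32 + €7.51 = €10.09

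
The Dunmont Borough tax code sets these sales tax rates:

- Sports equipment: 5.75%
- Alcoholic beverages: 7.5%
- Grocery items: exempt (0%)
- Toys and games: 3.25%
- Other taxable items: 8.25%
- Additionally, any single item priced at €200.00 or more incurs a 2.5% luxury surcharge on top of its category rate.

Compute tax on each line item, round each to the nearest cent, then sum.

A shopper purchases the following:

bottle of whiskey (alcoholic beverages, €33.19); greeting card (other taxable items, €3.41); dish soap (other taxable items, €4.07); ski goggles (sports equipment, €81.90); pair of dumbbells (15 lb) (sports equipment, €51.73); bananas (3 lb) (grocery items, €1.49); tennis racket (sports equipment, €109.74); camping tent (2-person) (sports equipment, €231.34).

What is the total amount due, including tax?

€553.06

Bottle of whiskey €33.19: alcoholic beverages → 7.5% → €2.49
Greeting card €3.41: other taxable items → 8.25% → €0.28
Dish soap €4.07: other taxable items → 8.25% → €0.34
Ski goggles €81.90: sports equipment → 5.75% → €4.71
Pair of dumbbells (15 lb) €51.73: sports equipment → 5.75% → €2.97
Bananas (3 lb) €1.49: grocery items → 0% → €0.00
Tennis racket €109.74: sports equipment → 5.75% → €6.31
Camping tent (2-person) €231.34: sports equipment → 5.75% + 2.5% surcharge = 8.25% → €19.09
Subtotal = €516.87; tax = €36.19; total due = €553.06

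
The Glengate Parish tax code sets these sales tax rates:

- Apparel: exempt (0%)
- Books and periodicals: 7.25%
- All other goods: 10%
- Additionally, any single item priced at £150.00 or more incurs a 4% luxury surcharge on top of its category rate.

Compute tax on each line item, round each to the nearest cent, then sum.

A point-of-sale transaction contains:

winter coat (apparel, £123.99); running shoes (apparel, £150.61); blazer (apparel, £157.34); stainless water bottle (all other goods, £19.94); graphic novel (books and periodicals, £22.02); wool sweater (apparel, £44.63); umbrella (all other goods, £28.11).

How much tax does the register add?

Winter coat £123.99: apparel → 0% → £0.00
Running shoes £150.61: apparel → 0% + 4% surcharge = 4% → £6.02
Blazer £157.34: apparel → 0% + 4% surcharge = 4% → £6.29
Stainless water bottle £19.94: all other goods → 10% → £1.99
Graphic novel £22.02: books and periodicals → 7.25% → £1.60
Wool sweater £44.63: apparel → 0% → £0.00
Umbrella £28.11: all other goods → 10% → £2.81
Total tax = £6.02 + £6.29 + £1.99 + £1.60 + £2.81 = £18.71

£18.71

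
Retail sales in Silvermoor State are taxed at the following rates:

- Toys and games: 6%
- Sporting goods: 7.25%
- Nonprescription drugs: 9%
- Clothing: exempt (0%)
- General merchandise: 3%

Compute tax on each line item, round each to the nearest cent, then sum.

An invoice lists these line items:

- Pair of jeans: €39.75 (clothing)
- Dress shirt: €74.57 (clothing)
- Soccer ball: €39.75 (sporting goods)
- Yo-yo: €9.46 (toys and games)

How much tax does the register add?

€3.45

Pair of jeans €39.75: clothing → 0% → €0.00
Dress shirt €74.57: clothing → 0% → €0.00
Soccer ball €39.75: sporting goods → 7.25% → €2.88
Yo-yo €9.46: toys and games → 6% → €0.57
Total tax = €2.88 + €0.57 = €3.45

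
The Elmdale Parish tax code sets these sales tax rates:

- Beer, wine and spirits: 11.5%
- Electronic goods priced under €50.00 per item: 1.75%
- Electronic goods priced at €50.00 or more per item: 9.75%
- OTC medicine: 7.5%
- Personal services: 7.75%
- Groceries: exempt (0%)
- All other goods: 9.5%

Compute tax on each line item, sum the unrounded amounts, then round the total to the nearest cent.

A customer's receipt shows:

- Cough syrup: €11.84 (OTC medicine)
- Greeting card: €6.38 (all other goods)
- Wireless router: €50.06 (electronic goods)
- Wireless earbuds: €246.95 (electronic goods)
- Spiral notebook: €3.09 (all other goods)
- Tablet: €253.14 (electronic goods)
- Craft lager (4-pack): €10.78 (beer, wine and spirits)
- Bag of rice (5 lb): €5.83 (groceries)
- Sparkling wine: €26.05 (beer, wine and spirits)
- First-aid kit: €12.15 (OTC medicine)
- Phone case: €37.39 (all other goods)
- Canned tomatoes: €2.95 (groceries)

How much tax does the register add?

Cough syrup €11.84: OTC medicine → 7.5% → €0.888
Greeting card €6.38: all other goods → 9.5% → €0.6061
Wireless router €50.06: electronic goods, €50.00 or more → 9.75% → €4.88085
Wireless earbuds €246.95: electronic goods, €50.00 or more → 9.75% → €24.077625
Spiral notebook €3.09: all other goods → 9.5% → €0.29355
Tablet €253.14: electronic goods, €50.00 or more → 9.75% → €24.68115
Craft lager (4-pack) €10.78: beer, wine and spirits → 11.5% → €1.2397
Bag of rice (5 lb) €5.83: groceries → 0% → €0.00
Sparkling wine €26.05: beer, wine and spirits → 11.5% → €2.99575
First-aid kit €12.15: OTC medicine → 7.5% → €0.91125
Phone case €37.39: all other goods → 9.5% → €3.55205
Canned tomatoes €2.95: groceries → 0% → €0.00
Unrounded tax sum = €64.126025 → €64.13

€64.13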